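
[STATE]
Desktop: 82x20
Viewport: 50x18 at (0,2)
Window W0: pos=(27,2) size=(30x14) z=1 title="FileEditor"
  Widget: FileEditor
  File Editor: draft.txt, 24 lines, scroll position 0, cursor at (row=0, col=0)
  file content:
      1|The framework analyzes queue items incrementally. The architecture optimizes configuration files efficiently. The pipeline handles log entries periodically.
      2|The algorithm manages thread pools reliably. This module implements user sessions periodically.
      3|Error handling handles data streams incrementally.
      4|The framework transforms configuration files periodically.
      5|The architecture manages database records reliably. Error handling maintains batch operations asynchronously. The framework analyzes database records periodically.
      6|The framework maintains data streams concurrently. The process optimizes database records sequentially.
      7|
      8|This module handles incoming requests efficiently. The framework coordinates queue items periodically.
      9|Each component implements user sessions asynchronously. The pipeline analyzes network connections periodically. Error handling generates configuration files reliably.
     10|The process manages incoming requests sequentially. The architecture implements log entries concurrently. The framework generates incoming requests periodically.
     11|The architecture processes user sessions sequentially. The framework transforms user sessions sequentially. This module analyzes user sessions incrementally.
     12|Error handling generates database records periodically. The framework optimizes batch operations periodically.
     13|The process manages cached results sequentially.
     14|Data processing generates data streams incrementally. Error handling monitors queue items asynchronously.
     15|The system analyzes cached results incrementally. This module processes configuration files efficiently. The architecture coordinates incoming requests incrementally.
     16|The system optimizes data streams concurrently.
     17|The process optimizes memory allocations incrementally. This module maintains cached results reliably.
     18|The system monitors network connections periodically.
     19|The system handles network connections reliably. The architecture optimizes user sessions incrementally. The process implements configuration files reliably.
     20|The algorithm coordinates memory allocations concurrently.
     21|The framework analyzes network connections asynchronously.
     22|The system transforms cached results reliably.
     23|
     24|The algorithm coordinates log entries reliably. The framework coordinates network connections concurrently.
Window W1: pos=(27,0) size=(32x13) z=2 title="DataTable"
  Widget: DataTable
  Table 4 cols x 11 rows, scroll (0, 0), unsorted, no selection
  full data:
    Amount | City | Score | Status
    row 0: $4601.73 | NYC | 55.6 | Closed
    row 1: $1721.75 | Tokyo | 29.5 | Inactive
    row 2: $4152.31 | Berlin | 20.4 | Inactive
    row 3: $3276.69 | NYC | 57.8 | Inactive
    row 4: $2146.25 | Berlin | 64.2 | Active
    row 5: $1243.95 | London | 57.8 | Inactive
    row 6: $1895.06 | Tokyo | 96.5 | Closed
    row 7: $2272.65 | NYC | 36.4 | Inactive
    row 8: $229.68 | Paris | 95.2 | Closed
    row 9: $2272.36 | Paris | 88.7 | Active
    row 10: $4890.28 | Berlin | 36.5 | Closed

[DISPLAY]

                           ┠──────────────────────
                           ┃Amount  │City  │Score│
                           ┃────────┼──────┼─────┼
                           ┃$4601.73│NYC   │55.6 │
                           ┃$1721.75│Tokyo │29.5 │
                           ┃$4152.31│Berlin│20.4 │
                           ┃$3276.69│NYC   │57.8 │
                           ┃$2146.25│Berlin│64.2 │
                           ┃$1243.95│London│57.8 │
                           ┃$1895.06│Tokyo │96.5 │
                           ┗━━━━━━━━━━━━━━━━━━━━━━
                           ┃Each component impleme
                           ┃The process manages in
                           ┗━━━━━━━━━━━━━━━━━━━━━━
                                                  
                                                  
                                                  
                                                  


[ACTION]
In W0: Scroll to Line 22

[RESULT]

                           ┠──────────────────────
                           ┃Amount  │City  │Score│
                           ┃────────┼──────┼─────┼
                           ┃$4601.73│NYC   │55.6 │
                           ┃$1721.75│Tokyo │29.5 │
                           ┃$4152.31│Berlin│20.4 │
                           ┃$3276.69│NYC   │57.8 │
                           ┃$2146.25│Berlin│64.2 │
                           ┃$1243.95│London│57.8 │
                           ┃$1895.06│Tokyo │96.5 │
                           ┗━━━━━━━━━━━━━━━━━━━━━━
                           ┃                      
                           ┃The algorithm coordina
                           ┗━━━━━━━━━━━━━━━━━━━━━━
                                                  
                                                  
                                                  
                                                  


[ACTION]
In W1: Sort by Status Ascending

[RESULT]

                           ┠──────────────────────
                           ┃Amount  │City  │Score│
                           ┃────────┼──────┼─────┼
                           ┃$2146.25│Berlin│64.2 │
                           ┃$2272.36│Paris │88.7 │
                           ┃$4601.73│NYC   │55.6 │
                           ┃$1895.06│Tokyo │96.5 │
                           ┃$229.68 │Paris │95.2 │
                           ┃$4890.28│Berlin│36.5 │
                           ┃$1721.75│Tokyo │29.5 │
                           ┗━━━━━━━━━━━━━━━━━━━━━━
                           ┃                      
                           ┃The algorithm coordina
                           ┗━━━━━━━━━━━━━━━━━━━━━━
                                                  
                                                  
                                                  
                                                  


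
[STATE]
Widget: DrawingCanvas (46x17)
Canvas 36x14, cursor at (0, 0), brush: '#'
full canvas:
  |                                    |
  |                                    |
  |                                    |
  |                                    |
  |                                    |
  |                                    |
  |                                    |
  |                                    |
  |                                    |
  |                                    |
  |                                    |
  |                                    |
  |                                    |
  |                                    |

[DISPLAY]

+                                             
                                              
                                              
                                              
                                              
                                              
                                              
                                              
                                              
                                              
                                              
                                              
                                              
                                              
                                              
                                              
                                              


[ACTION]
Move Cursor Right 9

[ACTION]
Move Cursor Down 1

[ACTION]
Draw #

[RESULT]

                                              
         #                                    
                                              
                                              
                                              
                                              
                                              
                                              
                                              
                                              
                                              
                                              
                                              
                                              
                                              
                                              
                                              


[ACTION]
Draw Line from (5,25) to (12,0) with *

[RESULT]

                                              
         #                                    
                                              
                                              
                                              
                        **                    
                    ****                      
                 ***                          
             ****                             
         ****                                 
      ***                                     
  ****                                        
**                                            
                                              
                                              
                                              
                                              


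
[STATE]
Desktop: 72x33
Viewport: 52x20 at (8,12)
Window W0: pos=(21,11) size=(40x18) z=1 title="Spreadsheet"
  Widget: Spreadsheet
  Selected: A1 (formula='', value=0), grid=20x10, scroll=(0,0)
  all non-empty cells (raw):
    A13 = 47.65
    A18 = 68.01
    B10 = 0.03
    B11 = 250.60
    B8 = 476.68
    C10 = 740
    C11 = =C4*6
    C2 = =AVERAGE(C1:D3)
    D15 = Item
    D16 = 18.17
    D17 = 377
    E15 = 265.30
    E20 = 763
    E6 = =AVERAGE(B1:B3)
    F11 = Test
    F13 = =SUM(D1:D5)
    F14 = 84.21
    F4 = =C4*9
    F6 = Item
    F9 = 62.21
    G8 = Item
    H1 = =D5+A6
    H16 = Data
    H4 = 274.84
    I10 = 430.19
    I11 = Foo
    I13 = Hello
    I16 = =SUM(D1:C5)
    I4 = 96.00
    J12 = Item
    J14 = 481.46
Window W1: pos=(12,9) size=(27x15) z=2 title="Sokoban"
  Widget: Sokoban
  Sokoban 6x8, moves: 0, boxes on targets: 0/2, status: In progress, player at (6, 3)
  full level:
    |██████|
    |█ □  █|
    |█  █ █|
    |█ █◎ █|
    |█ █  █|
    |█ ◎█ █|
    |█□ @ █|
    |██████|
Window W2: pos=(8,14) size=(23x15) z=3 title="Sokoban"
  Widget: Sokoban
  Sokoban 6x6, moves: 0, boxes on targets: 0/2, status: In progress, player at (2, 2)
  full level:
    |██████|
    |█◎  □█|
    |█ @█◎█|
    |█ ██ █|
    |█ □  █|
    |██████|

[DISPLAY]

    ┃██████                   ┃                     
    ┃█ □  █                   ┃─────────────────────
┏━━━━━━━━━━━━━━━━━━━━━┓       ┃                     
┃ Sokoban             ┃       ┃      C       D      
┠─────────────────────┨       ┃---------------------
┃██████               ┃       ┃  0       0       0  
┃█◎  □█               ┃       ┃  0#CIRC!         0  
┃█ @█◎█               ┃       ┃  0       0       0  
┃█ ██ █               ┃       ┃  0       0       0  
┃█ □  █               ┃       ┃  0       0       0  
┃██████               ┃       ┃  0       0       0  
┃Moves: 0  0/2        ┃━━━━━━━┛  0       0       0  
┃                     ┃  0  476.68       0       0  
┃                     ┃  0       0       0       0  
┃                     ┃  0    0.03     740       0  
┃                     ┃  0  250.60       0       0  
┗━━━━━━━━━━━━━━━━━━━━━┛━━━━━━━━━━━━━━━━━━━━━━━━━━━━━
                                                    
                                                    
                                                    


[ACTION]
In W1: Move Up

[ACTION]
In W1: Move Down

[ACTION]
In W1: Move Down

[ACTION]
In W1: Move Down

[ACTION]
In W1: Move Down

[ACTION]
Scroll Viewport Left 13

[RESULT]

            ┃██████                   ┃             
            ┃█ □  █                   ┃─────────────
        ┏━━━━━━━━━━━━━━━━━━━━━┓       ┃             
        ┃ Sokoban             ┃       ┃      C      
        ┠─────────────────────┨       ┃-------------
        ┃██████               ┃       ┃  0       0  
        ┃█◎  □█               ┃       ┃  0#CIRC!    
        ┃█ @█◎█               ┃       ┃  0       0  
        ┃█ ██ █               ┃       ┃  0       0  
        ┃█ □  █               ┃       ┃  0       0  
        ┃██████               ┃       ┃  0       0  
        ┃Moves: 0  0/2        ┃━━━━━━━┛  0       0  
        ┃                     ┃  0  476.68       0  
        ┃                     ┃  0       0       0  
        ┃                     ┃  0    0.03     740  
        ┃                     ┃  0  250.60       0  
        ┗━━━━━━━━━━━━━━━━━━━━━┛━━━━━━━━━━━━━━━━━━━━━
                                                    
                                                    
                                                    


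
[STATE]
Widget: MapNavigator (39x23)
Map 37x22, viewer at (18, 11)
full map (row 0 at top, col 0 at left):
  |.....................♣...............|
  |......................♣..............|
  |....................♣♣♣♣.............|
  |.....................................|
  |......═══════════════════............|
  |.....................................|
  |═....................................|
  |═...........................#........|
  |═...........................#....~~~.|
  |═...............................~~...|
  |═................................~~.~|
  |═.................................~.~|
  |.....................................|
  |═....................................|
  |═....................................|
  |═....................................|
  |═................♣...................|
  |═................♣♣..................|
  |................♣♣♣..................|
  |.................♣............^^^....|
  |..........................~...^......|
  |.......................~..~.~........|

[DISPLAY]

 .....................♣............... 
 ......................♣.............. 
 ....................♣♣♣♣............. 
 ..................................... 
 ......═══════════════════............ 
 ..................................... 
 ═.................................... 
 ═...........................#........ 
 ═...........................#....~~~. 
 ═...............................~~... 
 ═................................~~.~ 
 ═.................@...............~.~ 
 ..................................... 
 ═.................................... 
 ═.................................... 
 ═.................................... 
 ═................♣................... 
 ═................♣♣.................. 
 ................♣♣♣.................. 
 .................♣............^^^.... 
 ..........................~...^...... 
 .......................~..~.~........ 
                                       


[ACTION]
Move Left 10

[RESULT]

           .....................♣......
           ......................♣.....
           ....................♣♣♣♣....
           ............................
           ......═══════════════════...
           ............................
           ═...........................
           ═...........................
           ═...........................
           ═...........................
           ═...........................
           ═.......@...................
           ............................
           ═...........................
           ═...........................
           ═...........................
           ═................♣..........
           ═................♣♣.........
           ................♣♣♣.........
           .................♣..........
           ..........................~.
           .......................~..~.
                                       


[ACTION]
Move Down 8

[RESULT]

           ═...........................
           ═...........................
           ═...........................
           ═...........................
           ............................
           ═...........................
           ═...........................
           ═...........................
           ═................♣..........
           ═................♣♣.........
           ................♣♣♣.........
           ........@........♣..........
           ..........................~.
           .......................~..~.
                                       
                                       
                                       
                                       
                                       
                                       
                                       
                                       
                                       


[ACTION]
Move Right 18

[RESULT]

.....................#....~~~.         
.........................~~...         
..........................~~.~         
...........................~.~         
..............................         
..............................         
..............................         
..............................         
..........♣...................         
..........♣♣..................         
.........♣♣♣..................         
..........♣........@...^^^....         
...................~...^......         
................~..~.~........         
                                       
                                       
                                       
                                       
                                       
                                       
                                       
                                       
                                       


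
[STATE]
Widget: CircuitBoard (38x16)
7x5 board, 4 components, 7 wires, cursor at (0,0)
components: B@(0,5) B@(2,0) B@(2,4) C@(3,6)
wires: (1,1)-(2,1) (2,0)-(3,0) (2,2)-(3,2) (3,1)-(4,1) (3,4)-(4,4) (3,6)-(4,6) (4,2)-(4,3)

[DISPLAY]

   0 1 2 3 4 5 6                      
0  [.]                  B             
                                      
1       ·                             
        │                             
2   B   ·   ·       B                 
    │       │                         
3   ·   ·   ·       ·       C         
        │           │       │         
4       ·   · ─ ·   ·       ·         
Cursor: (0,0)                         
                                      
                                      
                                      
                                      
                                      


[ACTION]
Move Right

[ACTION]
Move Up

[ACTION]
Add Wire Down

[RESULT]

   0 1 2 3 4 5 6                      
0      [.]              B             
        │                             
1       ·                             
        │                             
2   B   ·   ·       B                 
    │       │                         
3   ·   ·   ·       ·       C         
        │           │       │         
4       ·   · ─ ·   ·       ·         
Cursor: (0,1)                         
                                      
                                      
                                      
                                      
                                      


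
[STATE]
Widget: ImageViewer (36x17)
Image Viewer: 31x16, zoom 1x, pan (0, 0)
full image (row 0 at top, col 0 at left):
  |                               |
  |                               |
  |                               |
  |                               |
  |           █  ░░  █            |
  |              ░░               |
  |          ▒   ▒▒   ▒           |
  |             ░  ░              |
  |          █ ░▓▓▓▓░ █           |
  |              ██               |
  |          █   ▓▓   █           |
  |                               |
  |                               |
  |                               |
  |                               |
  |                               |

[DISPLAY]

                                    
                                    
                                    
                                    
           █  ░░  █                 
              ░░                    
          ▒   ▒▒   ▒                
             ░  ░                   
          █ ░▓▓▓▓░ █                
              ██                    
          █   ▓▓   █                
                                    
                                    
                                    
                                    
                                    
                                    


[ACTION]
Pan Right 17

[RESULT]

                                    
                                    
                                    
                                    
 █                                  
                                    
  ▒                                 
                                    
░ █                                 
                                    
  █                                 
                                    
                                    
                                    
                                    
                                    
                                    


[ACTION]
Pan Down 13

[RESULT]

                                    
                                    
                                    
                                    
                                    
                                    
                                    
                                    
                                    
                                    
                                    
                                    
                                    
                                    
                                    
                                    
                                    


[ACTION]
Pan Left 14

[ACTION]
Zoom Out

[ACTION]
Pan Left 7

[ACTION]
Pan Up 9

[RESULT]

           █  ░░  █                 
              ░░                    
          ▒   ▒▒   ▒                
             ░  ░                   
          █ ░▓▓▓▓░ █                
              ██                    
          █   ▓▓   █                
                                    
                                    
                                    
                                    
                                    
                                    
                                    
                                    
                                    
                                    


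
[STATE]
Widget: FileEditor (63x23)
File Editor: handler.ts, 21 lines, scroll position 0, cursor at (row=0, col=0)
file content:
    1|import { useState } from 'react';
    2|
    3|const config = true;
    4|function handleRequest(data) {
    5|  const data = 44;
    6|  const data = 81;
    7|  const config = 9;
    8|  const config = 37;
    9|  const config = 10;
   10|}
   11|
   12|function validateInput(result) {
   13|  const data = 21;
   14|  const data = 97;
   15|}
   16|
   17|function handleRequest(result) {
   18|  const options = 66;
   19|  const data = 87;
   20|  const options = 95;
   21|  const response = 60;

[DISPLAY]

█mport { useState } from 'react';                             ▲
                                                              █
const config = true;                                          ░
function handleRequest(data) {                                ░
  const data = 44;                                            ░
  const data = 81;                                            ░
  const config = 9;                                           ░
  const config = 37;                                          ░
  const config = 10;                                          ░
}                                                             ░
                                                              ░
function validateInput(result) {                              ░
  const data = 21;                                            ░
  const data = 97;                                            ░
}                                                             ░
                                                              ░
function handleRequest(result) {                              ░
  const options = 66;                                         ░
  const data = 87;                                            ░
  const options = 95;                                         ░
  const response = 60;                                        ░
                                                              ░
                                                              ▼


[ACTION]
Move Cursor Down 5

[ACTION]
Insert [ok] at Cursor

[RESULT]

import { useState } from 'react';                             ▲
                                                              █
const config = true;                                          ░
function handleRequest(data) {                                ░
  const data = 44;                                            ░
ok█ const data = 81;                                          ░
  const config = 9;                                           ░
  const config = 37;                                          ░
  const config = 10;                                          ░
}                                                             ░
                                                              ░
function validateInput(result) {                              ░
  const data = 21;                                            ░
  const data = 97;                                            ░
}                                                             ░
                                                              ░
function handleRequest(result) {                              ░
  const options = 66;                                         ░
  const data = 87;                                            ░
  const options = 95;                                         ░
  const response = 60;                                        ░
                                                              ░
                                                              ▼


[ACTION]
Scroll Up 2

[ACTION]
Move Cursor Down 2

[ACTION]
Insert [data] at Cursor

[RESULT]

import { useState } from 'react';                             ▲
                                                              █
const config = true;                                          ░
function handleRequest(data) {                                ░
  const data = 44;                                            ░
ok  const data = 81;                                          ░
  const config = 9;                                           ░
  data█onst config = 37;                                      ░
  const config = 10;                                          ░
}                                                             ░
                                                              ░
function validateInput(result) {                              ░
  const data = 21;                                            ░
  const data = 97;                                            ░
}                                                             ░
                                                              ░
function handleRequest(result) {                              ░
  const options = 66;                                         ░
  const data = 87;                                            ░
  const options = 95;                                         ░
  const response = 60;                                        ░
                                                              ░
                                                              ▼


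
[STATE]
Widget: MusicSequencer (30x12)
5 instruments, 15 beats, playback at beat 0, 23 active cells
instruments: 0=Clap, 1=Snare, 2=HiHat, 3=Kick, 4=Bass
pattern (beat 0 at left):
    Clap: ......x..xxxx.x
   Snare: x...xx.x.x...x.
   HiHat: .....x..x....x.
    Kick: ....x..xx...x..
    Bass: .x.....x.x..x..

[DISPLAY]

      ▼12345678901234         
  Clap······█··████·█         
 Snare█···██·█·█···█·         
 HiHat·····█··█····█·         
  Kick····█··██···█··         
  Bass·█·····█·█··█··         
                              
                              
                              
                              
                              
                              


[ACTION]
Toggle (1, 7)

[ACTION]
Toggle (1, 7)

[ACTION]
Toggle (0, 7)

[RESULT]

      ▼12345678901234         
  Clap······██·████·█         
 Snare█···██·█·█···█·         
 HiHat·····█··█····█·         
  Kick····█··██···█··         
  Bass·█·····█·█··█··         
                              
                              
                              
                              
                              
                              


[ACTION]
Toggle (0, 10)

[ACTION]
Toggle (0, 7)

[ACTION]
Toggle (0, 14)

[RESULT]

      ▼12345678901234         
  Clap······█··█·██··         
 Snare█···██·█·█···█·         
 HiHat·····█··█····█·         
  Kick····█··██···█··         
  Bass·█·····█·█··█··         
                              
                              
                              
                              
                              
                              


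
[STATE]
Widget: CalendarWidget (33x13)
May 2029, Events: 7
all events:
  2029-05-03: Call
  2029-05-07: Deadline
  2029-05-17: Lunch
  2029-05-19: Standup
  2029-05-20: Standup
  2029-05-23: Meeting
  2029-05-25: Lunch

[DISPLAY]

             May 2029            
Mo Tu We Th Fr Sa Su             
    1  2  3*  4  5  6            
 7*  8  9 10 11 12 13            
14 15 16 17* 18 19* 20*          
21 22 23* 24 25* 26 27           
28 29 30 31                      
                                 
                                 
                                 
                                 
                                 
                                 


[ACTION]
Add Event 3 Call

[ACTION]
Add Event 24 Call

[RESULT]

             May 2029            
Mo Tu We Th Fr Sa Su             
    1  2  3*  4  5  6            
 7*  8  9 10 11 12 13            
14 15 16 17* 18 19* 20*          
21 22 23* 24* 25* 26 27          
28 29 30 31                      
                                 
                                 
                                 
                                 
                                 
                                 


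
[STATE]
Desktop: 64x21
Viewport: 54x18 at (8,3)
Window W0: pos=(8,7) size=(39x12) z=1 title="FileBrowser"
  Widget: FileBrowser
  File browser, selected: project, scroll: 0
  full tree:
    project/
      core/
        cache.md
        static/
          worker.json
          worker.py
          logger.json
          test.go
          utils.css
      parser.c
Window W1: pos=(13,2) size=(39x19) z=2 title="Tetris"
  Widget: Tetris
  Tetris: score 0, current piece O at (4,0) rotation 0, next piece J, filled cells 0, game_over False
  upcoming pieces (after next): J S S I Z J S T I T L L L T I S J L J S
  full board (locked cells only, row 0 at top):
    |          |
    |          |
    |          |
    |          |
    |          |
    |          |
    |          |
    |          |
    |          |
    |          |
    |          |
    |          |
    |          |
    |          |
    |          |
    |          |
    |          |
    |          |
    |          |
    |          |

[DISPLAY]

     ┃ Tetris                              ┃          
     ┠─────────────────────────────────────┨          
     ┃          │Next:                     ┃          
     ┃          │█                         ┃          
┏━━━━┃          │███                       ┃          
┃ Fil┃          │                          ┃          
┠────┃          │                          ┃          
┃> [-┃          │                          ┃          
┃    ┃          │Score:                    ┃          
┃    ┃          │0                         ┃          
┃    ┃          │                          ┃          
┃    ┃          │                          ┃          
┃    ┃          │                          ┃          
┃    ┃          │                          ┃          
┃    ┃          │                          ┃          
┗━━━━┃          │                          ┃          
     ┃          │                          ┃          
     ┗━━━━━━━━━━━━━━━━━━━━━━━━━━━━━━━━━━━━━┛          


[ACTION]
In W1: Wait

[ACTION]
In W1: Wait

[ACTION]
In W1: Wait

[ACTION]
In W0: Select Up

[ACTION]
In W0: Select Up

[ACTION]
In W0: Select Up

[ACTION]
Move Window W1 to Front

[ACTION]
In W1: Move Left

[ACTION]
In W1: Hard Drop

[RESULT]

     ┃ Tetris                              ┃          
     ┠─────────────────────────────────────┨          
     ┃          │Next:                     ┃          
     ┃          │█                         ┃          
┏━━━━┃          │███                       ┃          
┃ Fil┃          │                          ┃          
┠────┃          │                          ┃          
┃> [-┃          │                          ┃          
┃    ┃          │Score:                    ┃          
┃    ┃          │0                         ┃          
┃    ┃          │                          ┃          
┃    ┃          │                          ┃          
┃    ┃          │                          ┃          
┃    ┃          │                          ┃          
┃    ┃          │                          ┃          
┗━━━━┃   ▓▓     │                          ┃          
     ┃   ▓▓     │                          ┃          
     ┗━━━━━━━━━━━━━━━━━━━━━━━━━━━━━━━━━━━━━┛          


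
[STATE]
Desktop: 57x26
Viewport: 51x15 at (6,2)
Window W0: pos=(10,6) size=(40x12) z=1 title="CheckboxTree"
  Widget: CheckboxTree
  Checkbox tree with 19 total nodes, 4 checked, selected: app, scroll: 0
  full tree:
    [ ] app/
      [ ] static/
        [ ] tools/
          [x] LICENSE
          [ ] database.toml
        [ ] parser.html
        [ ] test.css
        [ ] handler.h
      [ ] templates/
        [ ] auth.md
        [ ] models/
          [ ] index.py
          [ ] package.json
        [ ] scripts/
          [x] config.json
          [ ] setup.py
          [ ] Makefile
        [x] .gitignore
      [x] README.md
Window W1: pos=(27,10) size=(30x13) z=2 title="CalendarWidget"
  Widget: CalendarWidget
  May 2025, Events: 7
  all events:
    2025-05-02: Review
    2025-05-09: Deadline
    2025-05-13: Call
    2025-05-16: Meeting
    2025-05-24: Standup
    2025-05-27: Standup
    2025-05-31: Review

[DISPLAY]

                                                   
                                                   
                                                   
                                                   
    ┏━━━━━━━━━━━━━━━━━━━━━━━━━━━━━━━━━━━━━━┓       
    ┃ CheckboxTree                         ┃       
    ┠──────────────────────────────────────┨       
    ┃>[-] app/                             ┃       
    ┃   [-] static/  ┏━━━━━━━━━━━━━━━━━━━━━━━━━━━━┓
    ┃     [-] tools/ ┃ CalendarWidget             ┃
    ┃       [x] LICEN┠────────────────────────────┨
    ┃       [ ] datab┃          May 2025          ┃
    ┃     [ ] parser.┃Mo Tu We Th Fr Sa Su        ┃
    ┃     [ ] test.cs┃          1  2*  3  4       ┃
    ┃     [ ] handler┃ 5  6  7  8  9* 10 11       ┃


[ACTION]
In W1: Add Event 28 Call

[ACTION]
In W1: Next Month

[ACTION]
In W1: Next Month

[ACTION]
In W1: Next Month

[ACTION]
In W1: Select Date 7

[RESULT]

                                                   
                                                   
                                                   
                                                   
    ┏━━━━━━━━━━━━━━━━━━━━━━━━━━━━━━━━━━━━━━┓       
    ┃ CheckboxTree                         ┃       
    ┠──────────────────────────────────────┨       
    ┃>[-] app/                             ┃       
    ┃   [-] static/  ┏━━━━━━━━━━━━━━━━━━━━━━━━━━━━┓
    ┃     [-] tools/ ┃ CalendarWidget             ┃
    ┃       [x] LICEN┠────────────────────────────┨
    ┃       [ ] datab┃        August 2025         ┃
    ┃     [ ] parser.┃Mo Tu We Th Fr Sa Su        ┃
    ┃     [ ] test.cs┃             1  2  3        ┃
    ┃     [ ] handler┃ 4  5  6 [ 7]  8  9 10      ┃


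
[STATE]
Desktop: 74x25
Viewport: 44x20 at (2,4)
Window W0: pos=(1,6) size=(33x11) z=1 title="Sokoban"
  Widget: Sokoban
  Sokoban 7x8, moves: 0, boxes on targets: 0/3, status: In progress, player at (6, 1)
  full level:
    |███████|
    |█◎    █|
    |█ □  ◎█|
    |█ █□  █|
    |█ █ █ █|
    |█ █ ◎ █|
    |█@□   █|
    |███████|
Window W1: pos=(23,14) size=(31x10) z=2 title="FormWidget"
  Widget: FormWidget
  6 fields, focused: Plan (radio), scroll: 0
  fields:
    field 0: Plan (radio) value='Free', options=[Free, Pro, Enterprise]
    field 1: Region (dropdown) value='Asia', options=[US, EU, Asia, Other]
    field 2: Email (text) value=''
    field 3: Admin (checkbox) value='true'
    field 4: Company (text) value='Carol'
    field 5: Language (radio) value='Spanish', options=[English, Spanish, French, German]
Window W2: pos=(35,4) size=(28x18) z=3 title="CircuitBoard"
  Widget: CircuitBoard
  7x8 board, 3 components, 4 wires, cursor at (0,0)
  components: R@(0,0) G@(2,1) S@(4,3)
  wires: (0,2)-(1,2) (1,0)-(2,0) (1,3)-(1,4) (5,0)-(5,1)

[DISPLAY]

                                 ┏━━━━━━━━━━
                                 ┃ CircuitBo
━━━━━━━━━━━━━━━━━━━━━━━━━━━━━━━┓ ┠──────────
 Sokoban                       ┃ ┃   0 1 2 3
───────────────────────────────┨ ┃0  [R]    
███████                        ┃ ┃          
█◎    █                        ┃ ┃1   ·     
█ □  ◎█                        ┃ ┃    │     
█ █□  █                        ┃ ┃2   ·   G 
█ █ █ █                        ┃ ┃          
█ █ ◎ █              ┏━━━━━━━━━━━┃3         
█@□   █              ┃ FormWidget┃          
━━━━━━━━━━━━━━━━━━━━━┠───────────┃4         
                     ┃> Plan:    ┃          
                     ┃  Region:  ┃5   · ─ · 
                     ┃  Email:   ┃          
                     ┃  Admin:   ┃6         
                     ┃  Company: ┗━━━━━━━━━━
                     ┃  Language:   ( ) Engl
                     ┗━━━━━━━━━━━━━━━━━━━━━━


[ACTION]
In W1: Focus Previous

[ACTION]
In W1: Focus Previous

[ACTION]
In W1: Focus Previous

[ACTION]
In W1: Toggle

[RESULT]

                                 ┏━━━━━━━━━━
                                 ┃ CircuitBo
━━━━━━━━━━━━━━━━━━━━━━━━━━━━━━━┓ ┠──────────
 Sokoban                       ┃ ┃   0 1 2 3
───────────────────────────────┨ ┃0  [R]    
███████                        ┃ ┃          
█◎    █                        ┃ ┃1   ·     
█ □  ◎█                        ┃ ┃    │     
█ █□  █                        ┃ ┃2   ·   G 
█ █ █ █                        ┃ ┃          
█ █ ◎ █              ┏━━━━━━━━━━━┃3         
█@□   █              ┃ FormWidget┃          
━━━━━━━━━━━━━━━━━━━━━┠───────────┃4         
                     ┃  Plan:    ┃          
                     ┃  Region:  ┃5   · ─ · 
                     ┃  Email:   ┃          
                     ┃> Admin:   ┃6         
                     ┃  Company: ┗━━━━━━━━━━
                     ┃  Language:   ( ) Engl
                     ┗━━━━━━━━━━━━━━━━━━━━━━
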